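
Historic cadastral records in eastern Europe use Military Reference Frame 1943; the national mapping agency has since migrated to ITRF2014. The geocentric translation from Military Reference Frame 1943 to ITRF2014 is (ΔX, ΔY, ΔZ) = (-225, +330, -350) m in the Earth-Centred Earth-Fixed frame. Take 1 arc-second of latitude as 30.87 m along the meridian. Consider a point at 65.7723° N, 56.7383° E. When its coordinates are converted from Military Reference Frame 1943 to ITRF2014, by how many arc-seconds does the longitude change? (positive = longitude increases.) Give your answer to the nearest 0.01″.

sin φ = 0.911922, cos φ = 0.410364, sin λ = 0.836174, cos λ = 0.548464.
East component: ΔE = −sin λ·ΔX + cos λ·ΔY = −(0.836174)(-225) + (0.548464)(330) = 369.13 m.
1° of latitude spans 3600 × 30.87 = 111132 m; at latitude φ, 1° of longitude spans that × cos φ = 45604.6 m, so Δλ = 369.13 / 45604.6 × 3600 = 29.139″.

Δλ = 29.14″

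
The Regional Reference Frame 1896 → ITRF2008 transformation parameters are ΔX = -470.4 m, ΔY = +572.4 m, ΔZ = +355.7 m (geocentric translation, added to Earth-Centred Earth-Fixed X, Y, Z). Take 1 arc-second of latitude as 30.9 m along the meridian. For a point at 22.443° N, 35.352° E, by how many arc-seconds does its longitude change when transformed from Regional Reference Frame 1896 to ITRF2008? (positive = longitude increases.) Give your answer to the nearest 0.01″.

Δλ = 25.88″

sin φ = 0.381764, cos φ = 0.924260, sin λ = 0.578598, cos λ = 0.815613.
East component: ΔE = −sin λ·ΔX + cos λ·ΔY = −(0.578598)(-470.4) + (0.815613)(572.4) = 739.03 m.
1° of latitude spans 3600 × 30.90 = 111240 m; at latitude φ, 1° of longitude spans that × cos φ = 102814.7 m, so Δλ = 739.03 / 102814.7 × 3600 = 25.877″.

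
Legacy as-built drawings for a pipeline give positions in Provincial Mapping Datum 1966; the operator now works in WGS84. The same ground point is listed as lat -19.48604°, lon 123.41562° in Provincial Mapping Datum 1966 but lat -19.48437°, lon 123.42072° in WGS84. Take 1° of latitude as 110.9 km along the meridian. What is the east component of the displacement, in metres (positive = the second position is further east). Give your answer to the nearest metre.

ΔE = 533 m

Δφ = -19.48437° − -19.48604° = +0.00167°; Δλ = 123.42072° − 123.41562° = +0.00510°.
ΔN = Δφ × 110900 = 185.2 m; ΔE = Δλ × 110900 × cos(-19.48604°) = +0.00510 × 110900 × 0.942723 = 533.2 m.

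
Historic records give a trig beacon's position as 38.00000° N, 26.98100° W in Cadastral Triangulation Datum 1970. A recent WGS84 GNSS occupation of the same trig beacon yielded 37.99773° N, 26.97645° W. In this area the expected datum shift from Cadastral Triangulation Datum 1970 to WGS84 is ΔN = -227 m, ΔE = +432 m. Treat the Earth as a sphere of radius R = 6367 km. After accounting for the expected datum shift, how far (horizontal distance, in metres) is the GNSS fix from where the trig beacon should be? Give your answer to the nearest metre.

Observed coordinate differences: Δφ = -0.00227°, Δλ = +0.00455°.
Converting to metres (1° lat = 111125 m, cos φ = 0.788011): observed ΔN = -252.3 m, observed ΔE = 398.4 m.
Subtracting the expected shift leaves a residual of -252.3 − (-227) = -25.3 m north and 398.4 − (432) = -33.6 m east.
Residual distance = √((-25.3)² + (-33.6)²) = 42.0 m.

42 m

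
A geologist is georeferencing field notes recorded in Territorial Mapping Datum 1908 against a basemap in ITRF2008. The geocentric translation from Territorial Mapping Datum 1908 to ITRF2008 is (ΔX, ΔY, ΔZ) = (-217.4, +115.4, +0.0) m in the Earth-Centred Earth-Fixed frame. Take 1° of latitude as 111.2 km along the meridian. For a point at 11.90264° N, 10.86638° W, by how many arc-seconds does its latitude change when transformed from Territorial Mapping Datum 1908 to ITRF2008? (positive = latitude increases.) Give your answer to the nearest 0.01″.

sin φ = 0.206249, cos φ = 0.978499, sin λ = -0.188519, cos λ = 0.982070.
North component: ΔN = −sin φ cos λ·ΔX − sin φ sin λ·ΔY + cos φ·ΔZ = −(0.206249)(0.982070)(-217.4) − (0.206249)(-0.188519)(115.4) + (0.978499)(0.0) = 48.52 m.
1° of latitude spans 111200 m, so Δφ = 48.52 / 111200 × 3600 = 1.571″.

Δφ = 1.57″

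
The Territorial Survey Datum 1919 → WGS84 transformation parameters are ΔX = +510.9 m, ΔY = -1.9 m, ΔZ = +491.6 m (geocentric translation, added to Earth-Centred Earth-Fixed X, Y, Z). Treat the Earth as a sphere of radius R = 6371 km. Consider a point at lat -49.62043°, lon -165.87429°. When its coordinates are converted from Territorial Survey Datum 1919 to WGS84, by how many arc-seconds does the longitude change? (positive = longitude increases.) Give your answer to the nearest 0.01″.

sin φ = -0.761769, cos φ = 0.647848, sin λ = -0.244050, cos λ = -0.969763.
East component: ΔE = −sin λ·ΔX + cos λ·ΔY = −(-0.244050)(510.9) + (-0.969763)(-1.9) = 126.53 m.
1° of latitude spans πR/180 = 111195 m; at latitude φ, 1° of longitude spans that × cos φ = 72037.4 m, so Δλ = 126.53 / 72037.4 × 3600 = 6.323″.

Δλ = 6.32″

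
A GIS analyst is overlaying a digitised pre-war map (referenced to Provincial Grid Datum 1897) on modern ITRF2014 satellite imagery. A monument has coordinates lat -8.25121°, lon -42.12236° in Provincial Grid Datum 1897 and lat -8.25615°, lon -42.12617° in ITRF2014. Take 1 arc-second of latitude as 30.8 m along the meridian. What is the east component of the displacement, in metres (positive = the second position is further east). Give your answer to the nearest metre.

ΔE = -418 m

Δφ = -8.25615° − -8.25121° = -0.00494°; Δλ = -42.12617° − -42.12236° = -0.00381°.
1° of latitude = 3600 × 30.80 = 110880 m.
ΔN = Δφ × 110880 = -547.7 m; ΔE = Δλ × 110880 × cos(-8.25121°) = -0.00381 × 110880 × 0.989648 = -418.1 m.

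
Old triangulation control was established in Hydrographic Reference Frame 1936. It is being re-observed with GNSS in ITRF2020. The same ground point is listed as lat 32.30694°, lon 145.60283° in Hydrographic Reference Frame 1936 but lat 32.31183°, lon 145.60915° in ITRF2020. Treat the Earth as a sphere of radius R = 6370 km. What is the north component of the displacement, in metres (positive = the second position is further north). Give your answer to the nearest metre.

Δφ = 32.31183° − 32.30694° = +0.00489°; Δλ = 145.60915° − 145.60283° = +0.00632°.
1° along a meridian = πR/180 = 111177 m.
ΔN = Δφ × 111177 = 543.7 m; ΔE = Δλ × 111177 × cos(32.30694°) = +0.00632 × 111177 × 0.845197 = 593.9 m.

ΔN = 544 m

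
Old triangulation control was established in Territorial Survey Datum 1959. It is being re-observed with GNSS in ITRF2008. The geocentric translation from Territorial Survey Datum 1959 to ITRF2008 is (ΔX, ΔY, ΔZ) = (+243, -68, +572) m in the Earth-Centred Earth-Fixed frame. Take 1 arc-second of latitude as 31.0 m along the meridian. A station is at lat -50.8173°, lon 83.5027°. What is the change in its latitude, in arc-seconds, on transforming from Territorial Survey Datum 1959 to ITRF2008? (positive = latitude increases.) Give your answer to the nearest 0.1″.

sin φ = -0.775135, cos φ = 0.631795, sin λ = 0.993577, cos λ = 0.113156.
North component: ΔN = −sin φ cos λ·ΔX − sin φ sin λ·ΔY + cos φ·ΔZ = −(-0.775135)(0.113156)(243) − (-0.775135)(0.993577)(-68) + (0.631795)(572) = 330.33 m.
1° of latitude spans 3600 × 31.00 = 111600 m, so Δφ = 330.33 / 111600 × 3600 = 10.656″.

Δφ = 10.7″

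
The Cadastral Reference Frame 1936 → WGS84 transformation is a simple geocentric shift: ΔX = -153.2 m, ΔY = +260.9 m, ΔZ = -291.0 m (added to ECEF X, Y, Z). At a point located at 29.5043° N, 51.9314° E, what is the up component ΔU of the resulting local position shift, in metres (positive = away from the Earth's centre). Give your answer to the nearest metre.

ΔU = -47 m

At φ = 29.5043°, λ = 51.9314°: sin φ = 0.492489, cos φ = 0.870319, sin λ = 0.787273, cos λ = 0.616605.
ΔU = cos φ cos λ·ΔX + cos φ sin λ·ΔY + sin φ·ΔZ = (0.870319)(0.616605)(-153.2) + (0.870319)(0.787273)(260.9) + (0.492489)(-291.0) = -46.76 m.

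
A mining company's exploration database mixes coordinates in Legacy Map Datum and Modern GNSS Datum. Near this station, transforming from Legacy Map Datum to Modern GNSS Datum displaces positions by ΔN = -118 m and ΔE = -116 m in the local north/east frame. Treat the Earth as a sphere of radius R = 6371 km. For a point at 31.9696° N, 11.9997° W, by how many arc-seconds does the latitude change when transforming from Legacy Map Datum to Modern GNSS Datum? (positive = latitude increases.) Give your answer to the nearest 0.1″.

On a sphere of radius R, 1 rad of latitude = R, so Δφ = ΔN / R = -118.0 / 6371000 = -1.8521e-05 rad = -3.820″.

Δφ = -3.8″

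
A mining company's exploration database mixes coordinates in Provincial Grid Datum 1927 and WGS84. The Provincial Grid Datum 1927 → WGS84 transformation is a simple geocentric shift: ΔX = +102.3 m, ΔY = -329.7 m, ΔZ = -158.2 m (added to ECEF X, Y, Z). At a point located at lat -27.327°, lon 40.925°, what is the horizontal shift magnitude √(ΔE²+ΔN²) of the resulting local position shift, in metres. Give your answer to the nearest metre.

The local east axis at (φ, λ) is (−sin λ, cos λ, 0), so ΔE = −sin(40.925°)·102.3 + cos(40.925°)·(-329.7) = -316.12 m.
The local north axis is (−sin φ cos λ, −sin φ sin λ, cos φ), giving ΔN = 35.483 − 99.148 − 140.545 = -204.21 m.
Horizontal magnitude = √(ΔE² + ΔN²) = √((-316.12)² + (-204.21)²) = 376.35 m.

376 m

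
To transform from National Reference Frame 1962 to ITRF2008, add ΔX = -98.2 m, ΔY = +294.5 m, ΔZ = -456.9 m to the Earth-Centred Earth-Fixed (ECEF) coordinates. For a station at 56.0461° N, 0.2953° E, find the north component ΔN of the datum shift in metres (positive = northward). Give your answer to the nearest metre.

The local north axis is (−sin φ cos λ, −sin φ sin λ, cos φ), giving ΔN = 81.455 − 1.259 − 255.190 = -174.99 m.

ΔN = -175 m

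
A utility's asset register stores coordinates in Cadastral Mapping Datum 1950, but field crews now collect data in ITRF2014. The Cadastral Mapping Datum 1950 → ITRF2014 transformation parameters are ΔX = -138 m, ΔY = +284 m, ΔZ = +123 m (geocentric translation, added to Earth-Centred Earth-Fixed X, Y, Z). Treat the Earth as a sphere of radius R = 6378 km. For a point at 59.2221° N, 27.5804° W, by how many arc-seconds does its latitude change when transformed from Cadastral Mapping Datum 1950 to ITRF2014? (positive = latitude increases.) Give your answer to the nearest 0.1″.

sin φ = 0.859157, cos φ = 0.511712, sin λ = -0.462993, cos λ = 0.886362.
North component: ΔN = −sin φ cos λ·ΔX − sin φ sin λ·ΔY + cos φ·ΔZ = −(0.859157)(0.886362)(-138) − (0.859157)(-0.462993)(284) + (0.511712)(123) = 281.00 m.
1° of latitude spans πR/180 = 111317 m, so Δφ = 281.00 / 111317 × 3600 = 9.088″.

Δφ = 9.1″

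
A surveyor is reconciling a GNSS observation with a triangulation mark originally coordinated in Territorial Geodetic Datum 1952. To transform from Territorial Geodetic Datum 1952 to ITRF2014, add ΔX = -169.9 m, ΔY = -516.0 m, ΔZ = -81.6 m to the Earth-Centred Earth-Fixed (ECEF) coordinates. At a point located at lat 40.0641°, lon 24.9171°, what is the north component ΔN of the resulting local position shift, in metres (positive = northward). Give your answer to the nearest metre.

ΔN = 177 m

The local north axis is (−sin φ cos λ, −sin φ sin λ, cos φ), giving ΔN = 99.176 + 139.924 − 62.451 = 176.65 m.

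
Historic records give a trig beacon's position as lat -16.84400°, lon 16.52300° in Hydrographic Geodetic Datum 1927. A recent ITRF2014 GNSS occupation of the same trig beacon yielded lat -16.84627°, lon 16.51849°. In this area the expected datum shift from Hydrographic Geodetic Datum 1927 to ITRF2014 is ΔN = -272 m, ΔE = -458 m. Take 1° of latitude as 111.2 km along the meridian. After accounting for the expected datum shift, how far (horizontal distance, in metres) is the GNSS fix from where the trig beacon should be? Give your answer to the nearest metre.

Observed coordinate differences: Δφ = -0.00227°, Δλ = -0.00451°.
Converting to metres (1° lat = 111200 m, cos φ = 0.957097): observed ΔN = -252.4 m, observed ΔE = -480.0 m.
Subtracting the expected shift leaves a residual of -252.4 − (-272) = 19.6 m north and -480.0 − (-458) = -22.0 m east.
Residual distance = √(19.6² + (-22.0)²) = 29.4 m.

29 m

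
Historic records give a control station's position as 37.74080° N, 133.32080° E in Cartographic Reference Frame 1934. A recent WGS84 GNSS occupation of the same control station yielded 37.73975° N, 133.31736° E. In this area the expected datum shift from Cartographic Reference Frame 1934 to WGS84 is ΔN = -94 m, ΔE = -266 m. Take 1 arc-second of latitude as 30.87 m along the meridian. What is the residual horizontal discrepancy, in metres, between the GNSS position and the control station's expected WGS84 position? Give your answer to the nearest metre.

Observed coordinate differences: Δφ = -0.00105°, Δλ = -0.00344°.
Converting to metres (1° lat = 111132 m, cos φ = 0.790788): observed ΔN = -116.7 m, observed ΔE = -302.3 m.
Subtracting the expected shift leaves a residual of -116.7 − (-94) = -22.7 m north and -302.3 − (-266) = -36.3 m east.
Residual distance = √((-22.7)² + (-36.3)²) = 42.8 m.

43 m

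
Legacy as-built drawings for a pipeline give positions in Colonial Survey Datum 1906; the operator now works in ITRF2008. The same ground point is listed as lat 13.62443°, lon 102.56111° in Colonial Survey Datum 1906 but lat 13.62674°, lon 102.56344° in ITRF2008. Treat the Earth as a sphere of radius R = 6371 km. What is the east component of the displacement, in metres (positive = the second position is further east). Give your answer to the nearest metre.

Δφ = 13.62674° − 13.62443° = +0.00231°; Δλ = 102.56344° − 102.56111° = +0.00233°.
1° along a meridian = πR/180 = 111195 m.
ΔN = Δφ × 111195 = 256.9 m; ΔE = Δλ × 111195 × cos(13.62443°) = +0.00233 × 111195 × 0.971861 = 251.8 m.

ΔE = 252 m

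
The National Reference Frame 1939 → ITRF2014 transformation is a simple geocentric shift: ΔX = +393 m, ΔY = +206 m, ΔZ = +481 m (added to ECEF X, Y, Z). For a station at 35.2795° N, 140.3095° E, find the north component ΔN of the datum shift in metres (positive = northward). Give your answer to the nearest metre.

The local north axis is (−sin φ cos λ, −sin φ sin λ, cos φ), giving ΔN = 174.665 − 75.984 + 392.662 = 491.34 m.

ΔN = 491 m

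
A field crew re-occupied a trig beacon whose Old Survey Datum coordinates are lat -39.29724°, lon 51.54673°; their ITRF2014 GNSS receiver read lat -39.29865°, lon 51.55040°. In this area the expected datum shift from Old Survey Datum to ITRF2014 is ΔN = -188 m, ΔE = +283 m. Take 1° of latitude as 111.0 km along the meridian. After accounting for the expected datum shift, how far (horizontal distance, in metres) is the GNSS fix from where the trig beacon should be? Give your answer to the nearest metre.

Observed coordinate differences: Δφ = -0.00141°, Δλ = +0.00367°.
Converting to metres (1° lat = 111000 m, cos φ = 0.773871): observed ΔN = -156.5 m, observed ΔE = 315.3 m.
Subtracting the expected shift leaves a residual of -156.5 − (-188) = 31.5 m north and 315.3 − (283) = 32.3 m east.
Residual distance = √(31.5² + 32.3²) = 45.1 m.

45 m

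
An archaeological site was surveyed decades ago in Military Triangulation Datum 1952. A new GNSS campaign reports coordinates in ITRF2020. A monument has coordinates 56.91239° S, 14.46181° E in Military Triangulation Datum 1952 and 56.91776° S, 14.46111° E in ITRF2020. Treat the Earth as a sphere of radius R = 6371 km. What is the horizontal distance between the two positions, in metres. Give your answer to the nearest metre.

599 m

Δφ = -56.91776° − -56.91239° = -0.00537°; Δλ = 14.46111° − 14.46181° = -0.00070°.
1° along a meridian = πR/180 = 111195 m.
ΔN = Δφ × 111195 = -597.1 m; ΔE = Δλ × 111195 × cos(-56.91239°) = -0.00070 × 111195 × 0.545921 = -42.5 m.
Distance = √(ΔE² + ΔN²) = √((-42.5)² + (-597.1)²) = 598.6 m.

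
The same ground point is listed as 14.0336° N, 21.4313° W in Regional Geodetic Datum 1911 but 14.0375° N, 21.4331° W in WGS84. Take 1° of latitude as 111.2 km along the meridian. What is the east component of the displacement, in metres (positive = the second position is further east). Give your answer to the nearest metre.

Δφ = 14.0375° − 14.0336° = +0.0039°; Δλ = -21.4331° − -21.4313° = -0.0018°.
ΔN = Δφ × 111200 = 433.7 m; ΔE = Δλ × 111200 × cos(14.0336°) = -0.0018 × 111200 × 0.970154 = -194.2 m.

ΔE = -194 m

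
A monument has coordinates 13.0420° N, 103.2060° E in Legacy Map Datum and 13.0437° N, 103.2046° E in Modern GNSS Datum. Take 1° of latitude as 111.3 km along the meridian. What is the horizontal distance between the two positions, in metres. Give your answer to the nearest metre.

Δφ = 13.0437° − 13.0420° = +0.0017°; Δλ = 103.2046° − 103.2060° = -0.0014°.
ΔN = Δφ × 111300 = 189.2 m; ΔE = Δλ × 111300 × cos(13.0420°) = -0.0014 × 111300 × 0.974205 = -151.8 m.
Distance = √(ΔE² + ΔN²) = √((-151.8)² + 189.2²) = 242.6 m.

243 m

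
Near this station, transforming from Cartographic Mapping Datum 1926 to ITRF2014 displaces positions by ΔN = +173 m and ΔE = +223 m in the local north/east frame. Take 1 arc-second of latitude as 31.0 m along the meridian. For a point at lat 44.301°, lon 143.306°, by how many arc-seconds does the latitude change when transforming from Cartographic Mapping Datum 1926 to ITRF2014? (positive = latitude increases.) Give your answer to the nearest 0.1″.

Δφ = 5.6″

1″ of latitude = 31.00 m, so Δφ = 173.0 / 31.00 = 5.581″.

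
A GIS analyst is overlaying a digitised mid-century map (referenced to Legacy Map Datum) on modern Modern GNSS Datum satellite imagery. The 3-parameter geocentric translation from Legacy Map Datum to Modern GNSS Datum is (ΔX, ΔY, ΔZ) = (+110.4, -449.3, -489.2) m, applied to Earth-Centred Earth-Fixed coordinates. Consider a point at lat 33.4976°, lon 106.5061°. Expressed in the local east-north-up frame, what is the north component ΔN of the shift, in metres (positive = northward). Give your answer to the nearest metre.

ΔN = -153 m

The local north axis is (−sin φ cos λ, −sin φ sin λ, cos φ), giving ΔN = 17.311 + 237.751 − 407.948 = -152.89 m.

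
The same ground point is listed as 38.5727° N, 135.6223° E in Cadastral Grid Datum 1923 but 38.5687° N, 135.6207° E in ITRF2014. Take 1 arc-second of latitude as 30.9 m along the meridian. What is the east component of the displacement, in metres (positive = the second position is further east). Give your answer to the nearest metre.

ΔE = -139 m

Δφ = 38.5687° − 38.5727° = -0.0040°; Δλ = 135.6207° − 135.6223° = -0.0016°.
1° of latitude = 3600 × 30.90 = 111240 m.
ΔN = Δφ × 111240 = -445.0 m; ΔE = Δλ × 111240 × cos(38.5727°) = -0.0016 × 111240 × 0.781818 = -139.2 m.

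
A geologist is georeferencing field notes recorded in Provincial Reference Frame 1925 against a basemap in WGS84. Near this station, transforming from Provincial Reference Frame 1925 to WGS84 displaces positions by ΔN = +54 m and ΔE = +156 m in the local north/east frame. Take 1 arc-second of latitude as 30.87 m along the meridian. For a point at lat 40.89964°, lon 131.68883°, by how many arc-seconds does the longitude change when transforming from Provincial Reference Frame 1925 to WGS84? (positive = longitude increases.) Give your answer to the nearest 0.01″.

Δλ = 6.69″

At latitude 40.89964°, cos φ = 0.755858.
1″ of longitude at this latitude = 30.87 × cos φ = 23.3333 m, so Δλ = 156.0 / 23.3333 = 6.686″.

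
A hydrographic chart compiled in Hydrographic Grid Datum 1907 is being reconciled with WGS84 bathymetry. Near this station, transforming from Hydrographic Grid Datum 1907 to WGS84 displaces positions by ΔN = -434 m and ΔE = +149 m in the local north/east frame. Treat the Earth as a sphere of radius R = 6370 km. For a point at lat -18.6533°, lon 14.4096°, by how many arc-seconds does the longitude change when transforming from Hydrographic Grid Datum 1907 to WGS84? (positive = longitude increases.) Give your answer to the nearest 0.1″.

At latitude -18.6533°, cos φ = 0.947471.
One radian of longitude at latitude φ spans R cos φ, so Δλ = ΔE / (R cos φ) = 149.0 / (6370000 × 0.947471) = 2.4688e-05 rad = 5.092″.

Δλ = 5.1″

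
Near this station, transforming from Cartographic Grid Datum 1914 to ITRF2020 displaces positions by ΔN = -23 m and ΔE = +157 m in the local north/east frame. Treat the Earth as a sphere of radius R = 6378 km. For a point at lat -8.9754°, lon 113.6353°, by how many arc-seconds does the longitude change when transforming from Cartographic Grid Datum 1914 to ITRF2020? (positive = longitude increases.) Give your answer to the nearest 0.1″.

At latitude -8.9754°, cos φ = 0.987755.
One radian of longitude at latitude φ spans R cos φ, so Δλ = ΔE / (R cos φ) = 157.0 / (6378000 × 0.987755) = 2.4921e-05 rad = 5.140″.

Δλ = 5.1″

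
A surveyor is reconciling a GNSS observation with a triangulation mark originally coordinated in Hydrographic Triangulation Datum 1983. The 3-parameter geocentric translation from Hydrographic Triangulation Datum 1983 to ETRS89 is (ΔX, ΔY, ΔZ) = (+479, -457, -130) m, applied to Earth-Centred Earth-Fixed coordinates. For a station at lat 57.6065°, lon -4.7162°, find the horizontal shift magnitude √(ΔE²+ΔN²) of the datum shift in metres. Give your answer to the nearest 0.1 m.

The local east axis at (φ, λ) is (−sin λ, cos λ, 0), so ΔE = −sin(-4.7162°)·479 + cos(-4.7162°)·(-457) = -416.07 m.
The local north axis is (−sin φ cos λ, −sin φ sin λ, cos φ), giving ΔN = -403.093 − 31.728 − 69.645 = -504.47 m.
Horizontal magnitude = √(ΔE² + ΔN²) = √((-416.07)² + (-504.47)²) = 653.91 m.

653.9 m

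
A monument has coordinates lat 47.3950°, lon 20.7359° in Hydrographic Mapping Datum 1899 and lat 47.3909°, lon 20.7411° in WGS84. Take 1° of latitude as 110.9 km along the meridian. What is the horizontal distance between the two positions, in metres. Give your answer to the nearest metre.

599 m

Δφ = 47.3909° − 47.3950° = -0.0041°; Δλ = 20.7411° − 20.7359° = +0.0052°.
ΔN = Δφ × 110900 = -454.7 m; ΔE = Δλ × 110900 × cos(47.3950°) = +0.0052 × 110900 × 0.676940 = 390.4 m.
Distance = √(ΔE² + ΔN²) = √(390.4² + (-454.7)²) = 599.3 m.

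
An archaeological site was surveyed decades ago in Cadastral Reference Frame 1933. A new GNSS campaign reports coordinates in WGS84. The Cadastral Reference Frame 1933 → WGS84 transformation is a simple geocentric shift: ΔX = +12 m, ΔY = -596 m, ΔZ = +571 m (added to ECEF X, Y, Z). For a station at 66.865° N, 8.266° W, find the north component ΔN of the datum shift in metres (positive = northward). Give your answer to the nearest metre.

ΔN = 135 m

The local north axis is (−sin φ cos λ, −sin φ sin λ, cos φ), giving ΔN = -10.920 − 78.796 + 224.345 = 134.63 m.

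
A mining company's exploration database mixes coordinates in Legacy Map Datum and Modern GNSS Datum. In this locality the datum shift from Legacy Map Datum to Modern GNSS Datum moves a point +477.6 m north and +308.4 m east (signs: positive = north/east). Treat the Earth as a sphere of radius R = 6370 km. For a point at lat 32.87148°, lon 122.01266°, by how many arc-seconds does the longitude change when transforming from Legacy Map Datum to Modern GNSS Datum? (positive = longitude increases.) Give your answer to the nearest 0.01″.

At latitude 32.87148°, cos φ = 0.839890.
One radian of longitude at latitude φ spans R cos φ, so Δλ = ΔE / (R cos φ) = 308.4 / (6370000 × 0.839890) = 5.7644e-05 rad = 11.890″.

Δλ = 11.89″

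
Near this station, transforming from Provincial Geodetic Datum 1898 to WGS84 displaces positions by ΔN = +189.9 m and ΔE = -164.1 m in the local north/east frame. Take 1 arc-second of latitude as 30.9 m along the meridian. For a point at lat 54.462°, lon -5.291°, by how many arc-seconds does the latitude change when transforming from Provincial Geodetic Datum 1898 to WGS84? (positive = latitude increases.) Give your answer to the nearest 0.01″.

Δφ = 6.15″

1″ of latitude = 30.90 m, so Δφ = 189.9 / 30.90 = 6.146″.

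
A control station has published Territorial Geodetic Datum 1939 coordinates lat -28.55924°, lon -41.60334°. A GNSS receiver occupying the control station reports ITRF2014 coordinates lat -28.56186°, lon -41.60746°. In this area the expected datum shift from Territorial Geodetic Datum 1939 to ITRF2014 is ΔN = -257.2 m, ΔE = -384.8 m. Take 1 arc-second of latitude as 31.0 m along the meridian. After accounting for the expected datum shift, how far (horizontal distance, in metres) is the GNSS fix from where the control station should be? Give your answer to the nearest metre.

40 m

Observed coordinate differences: Δφ = -0.00262°, Δλ = -0.00412°.
Converting to metres (1° lat = 111600 m, cos φ = 0.878323): observed ΔN = -292.4 m, observed ΔE = -403.8 m.
Subtracting the expected shift leaves a residual of -292.4 − (-257.2) = -35.2 m north and -403.8 − (-384.8) = -19.0 m east.
Residual distance = √((-35.2)² + (-19.0)²) = 40.0 m.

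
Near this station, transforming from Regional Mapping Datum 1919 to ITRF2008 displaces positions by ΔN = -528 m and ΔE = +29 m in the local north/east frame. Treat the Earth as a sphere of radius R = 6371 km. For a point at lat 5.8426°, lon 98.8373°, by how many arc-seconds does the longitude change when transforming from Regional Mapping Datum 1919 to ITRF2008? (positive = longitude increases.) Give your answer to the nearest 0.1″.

At latitude 5.8426°, cos φ = 0.994805.
One radian of longitude at latitude φ spans R cos φ, so Δλ = ΔE / (R cos φ) = 29.0 / (6371000 × 0.994805) = 4.5756e-06 rad = 0.944″.

Δλ = 0.9″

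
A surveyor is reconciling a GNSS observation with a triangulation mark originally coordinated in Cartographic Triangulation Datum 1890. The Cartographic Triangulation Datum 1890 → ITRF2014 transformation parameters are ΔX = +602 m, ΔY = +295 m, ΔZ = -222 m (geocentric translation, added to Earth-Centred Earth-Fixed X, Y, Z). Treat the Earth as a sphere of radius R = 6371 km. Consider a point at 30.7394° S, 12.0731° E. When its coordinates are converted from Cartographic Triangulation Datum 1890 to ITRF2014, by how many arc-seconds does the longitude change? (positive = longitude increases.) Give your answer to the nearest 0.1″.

sin φ = -0.511134, cos φ = 0.859501, sin λ = 0.209159, cos λ = 0.977882.
East component: ΔE = −sin λ·ΔX + cos λ·ΔY = −(0.209159)(602) + (0.977882)(295) = 162.56 m.
1° of latitude spans πR/180 = 111195 m; at latitude φ, 1° of longitude spans that × cos φ = 95572.1 m, so Δλ = 162.56 / 95572.1 × 3600 = 6.123″.

Δλ = 6.1″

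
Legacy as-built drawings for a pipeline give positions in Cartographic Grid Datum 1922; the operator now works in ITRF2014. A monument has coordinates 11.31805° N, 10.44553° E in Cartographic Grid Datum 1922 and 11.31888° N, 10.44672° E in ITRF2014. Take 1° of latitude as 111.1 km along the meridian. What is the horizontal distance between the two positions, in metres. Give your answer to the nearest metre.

Δφ = 11.31888° − 11.31805° = +0.00083°; Δλ = 10.44672° − 10.44553° = +0.00119°.
ΔN = Δφ × 111100 = 92.2 m; ΔE = Δλ × 111100 × cos(11.31805°) = +0.00119 × 111100 × 0.980553 = 129.6 m.
Distance = √(ΔE² + ΔN²) = √(129.6² + 92.2²) = 159.1 m.

159 m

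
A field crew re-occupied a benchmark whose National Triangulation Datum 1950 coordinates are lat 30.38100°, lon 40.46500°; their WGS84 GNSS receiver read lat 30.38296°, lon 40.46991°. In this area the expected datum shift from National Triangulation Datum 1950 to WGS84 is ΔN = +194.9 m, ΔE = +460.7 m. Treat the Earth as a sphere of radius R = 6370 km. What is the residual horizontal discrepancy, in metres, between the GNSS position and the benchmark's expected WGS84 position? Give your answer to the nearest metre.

Observed coordinate differences: Δφ = +0.00196°, Δλ = +0.00491°.
Converting to metres (1° lat = 111177 m, cos φ = 0.862681): observed ΔN = 217.9 m, observed ΔE = 470.9 m.
Subtracting the expected shift leaves a residual of 217.9 − (194.9) = 23.0 m north and 470.9 − (460.7) = 10.2 m east.
Residual distance = √(23.0² + 10.2²) = 25.2 m.

25 m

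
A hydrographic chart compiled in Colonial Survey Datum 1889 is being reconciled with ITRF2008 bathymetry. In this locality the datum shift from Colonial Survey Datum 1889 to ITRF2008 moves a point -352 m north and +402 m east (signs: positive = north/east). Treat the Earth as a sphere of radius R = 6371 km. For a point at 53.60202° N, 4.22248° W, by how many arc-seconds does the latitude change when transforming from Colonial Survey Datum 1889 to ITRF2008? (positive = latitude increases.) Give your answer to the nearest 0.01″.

Δφ = -11.40″

On a sphere of radius R, 1 rad of latitude = R, so Δφ = ΔN / R = -352.0 / 6371000 = -5.5250e-05 rad = -11.396″.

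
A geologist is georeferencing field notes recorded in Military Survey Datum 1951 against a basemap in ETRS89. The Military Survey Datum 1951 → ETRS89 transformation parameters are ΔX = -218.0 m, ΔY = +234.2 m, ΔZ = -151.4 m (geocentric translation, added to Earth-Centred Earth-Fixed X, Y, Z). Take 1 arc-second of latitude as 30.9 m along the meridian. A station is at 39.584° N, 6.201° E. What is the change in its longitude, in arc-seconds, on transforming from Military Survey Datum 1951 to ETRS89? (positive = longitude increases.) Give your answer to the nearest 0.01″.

sin φ = 0.637209, cos φ = 0.770691, sin λ = 0.108017, cos λ = 0.994149.
East component: ΔE = −sin λ·ΔX + cos λ·ΔY = −(0.108017)(-218.0) + (0.994149)(234.2) = 256.38 m.
1° of latitude spans 3600 × 30.90 = 111240 m; at latitude φ, 1° of longitude spans that × cos φ = 85731.7 m, so Δλ = 256.38 / 85731.7 × 3600 = 10.766″.

Δλ = 10.77″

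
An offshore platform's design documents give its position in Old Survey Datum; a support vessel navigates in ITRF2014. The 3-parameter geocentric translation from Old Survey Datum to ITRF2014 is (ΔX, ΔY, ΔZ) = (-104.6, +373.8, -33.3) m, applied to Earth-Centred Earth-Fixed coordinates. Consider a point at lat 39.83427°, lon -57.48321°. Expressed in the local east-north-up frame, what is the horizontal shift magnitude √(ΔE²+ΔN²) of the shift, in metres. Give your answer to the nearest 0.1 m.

At φ = 39.83427°, λ = -57.48321°: sin φ = 0.640569, cos φ = 0.767901, sin λ = -0.843234, cos λ = 0.537547.
ΔE = −sin λ·ΔX + cos λ·ΔY = −(-0.843234)·(-104.6) + (0.537547)·(373.8) = 112.73 m.
ΔN = −sin φ cos λ·ΔX − sin φ sin λ·ΔY + cos φ·ΔZ = −(0.640569)(0.537547)(-104.6) − (0.640569)(-0.843234)(373.8) + (0.767901)(-33.3) = 212.35 m.
Horizontal magnitude = √(ΔE² + ΔN²) = √(112.73² + 212.35²) = 240.42 m.

240.4 m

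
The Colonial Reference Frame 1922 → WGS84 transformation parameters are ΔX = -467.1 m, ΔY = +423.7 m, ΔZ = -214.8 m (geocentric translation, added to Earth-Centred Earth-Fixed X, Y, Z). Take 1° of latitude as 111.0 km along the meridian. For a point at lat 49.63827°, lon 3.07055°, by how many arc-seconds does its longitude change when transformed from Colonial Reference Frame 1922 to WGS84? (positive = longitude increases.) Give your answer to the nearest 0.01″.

Δλ = 22.44″

sin φ = 0.761971, cos φ = 0.647611, sin λ = 0.053566, cos λ = 0.998564.
East component: ΔE = −sin λ·ΔX + cos λ·ΔY = −(0.053566)(-467.1) + (0.998564)(423.7) = 448.11 m.
1° of latitude spans 111000 m; at latitude φ, 1° of longitude spans that × cos φ = 71884.8 m, so Δλ = 448.11 / 71884.8 × 3600 = 22.442″.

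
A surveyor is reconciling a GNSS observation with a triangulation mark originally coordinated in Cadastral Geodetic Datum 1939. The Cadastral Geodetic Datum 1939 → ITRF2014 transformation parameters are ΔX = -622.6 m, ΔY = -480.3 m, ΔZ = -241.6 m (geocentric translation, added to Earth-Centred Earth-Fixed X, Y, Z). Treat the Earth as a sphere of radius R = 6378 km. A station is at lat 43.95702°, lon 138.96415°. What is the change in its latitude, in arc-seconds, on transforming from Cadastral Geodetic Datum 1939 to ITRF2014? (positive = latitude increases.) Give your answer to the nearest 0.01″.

sin φ = 0.694119, cos φ = 0.719861, sin λ = 0.656531, cos λ = -0.754299.
North component: ΔN = −sin φ cos λ·ΔX − sin φ sin λ·ΔY + cos φ·ΔZ = −(0.694119)(-0.754299)(-622.6) − (0.694119)(0.656531)(-480.3) + (0.719861)(-241.6) = -281.02 m.
1° of latitude spans πR/180 = 111317 m, so Δφ = -281.02 / 111317 × 3600 = -9.088″.

Δφ = -9.09″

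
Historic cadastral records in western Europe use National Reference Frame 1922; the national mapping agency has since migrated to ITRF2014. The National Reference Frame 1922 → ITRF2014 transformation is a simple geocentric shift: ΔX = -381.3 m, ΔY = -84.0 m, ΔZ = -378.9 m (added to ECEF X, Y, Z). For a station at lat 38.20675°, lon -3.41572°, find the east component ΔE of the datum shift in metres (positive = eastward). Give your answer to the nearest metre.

ΔE = -107 m

The local east axis at (φ, λ) is (−sin λ, cos λ, 0), so ΔE = −sin(-3.41572°)·(-381.3) + cos(-3.41572°)·(-84.0) = -106.57 m.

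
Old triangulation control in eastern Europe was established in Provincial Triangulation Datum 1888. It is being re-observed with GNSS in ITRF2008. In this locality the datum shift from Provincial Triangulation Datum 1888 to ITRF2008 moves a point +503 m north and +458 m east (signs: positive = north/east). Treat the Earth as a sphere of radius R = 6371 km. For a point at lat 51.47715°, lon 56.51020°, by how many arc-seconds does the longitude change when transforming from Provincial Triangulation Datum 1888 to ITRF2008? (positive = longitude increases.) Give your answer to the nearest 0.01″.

Δλ = 23.81″

At latitude 51.47715°, cos φ = 0.622827.
One radian of longitude at latitude φ spans R cos φ, so Δλ = ΔE / (R cos φ) = 458.0 / (6371000 × 0.622827) = 1.1542e-04 rad = 23.808″.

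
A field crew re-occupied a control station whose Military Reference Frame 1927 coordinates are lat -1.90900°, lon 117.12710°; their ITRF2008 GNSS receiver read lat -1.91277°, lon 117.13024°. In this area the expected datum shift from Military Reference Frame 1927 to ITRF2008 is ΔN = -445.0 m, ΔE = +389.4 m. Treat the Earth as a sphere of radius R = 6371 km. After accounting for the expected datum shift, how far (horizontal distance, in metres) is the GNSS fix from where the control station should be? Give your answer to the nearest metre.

Observed coordinate differences: Δφ = -0.00377°, Δλ = +0.00314°.
Converting to metres (1° lat = 111195 m, cos φ = 0.999445): observed ΔN = -419.2 m, observed ΔE = 349.0 m.
Subtracting the expected shift leaves a residual of -419.2 − (-445.0) = 25.8 m north and 349.0 − (389.4) = -40.4 m east.
Residual distance = √(25.8² + (-40.4)²) = 48.0 m.

48 m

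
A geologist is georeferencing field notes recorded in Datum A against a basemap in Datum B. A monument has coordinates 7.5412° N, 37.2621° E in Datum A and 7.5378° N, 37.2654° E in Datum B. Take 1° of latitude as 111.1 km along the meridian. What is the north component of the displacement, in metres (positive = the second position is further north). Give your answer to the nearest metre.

Δφ = 7.5378° − 7.5412° = -0.0034°; Δλ = 37.2654° − 37.2621° = +0.0033°.
ΔN = Δφ × 111100 = -377.7 m; ΔE = Δλ × 111100 × cos(7.5412°) = +0.0033 × 111100 × 0.991351 = 363.5 m.

ΔN = -378 m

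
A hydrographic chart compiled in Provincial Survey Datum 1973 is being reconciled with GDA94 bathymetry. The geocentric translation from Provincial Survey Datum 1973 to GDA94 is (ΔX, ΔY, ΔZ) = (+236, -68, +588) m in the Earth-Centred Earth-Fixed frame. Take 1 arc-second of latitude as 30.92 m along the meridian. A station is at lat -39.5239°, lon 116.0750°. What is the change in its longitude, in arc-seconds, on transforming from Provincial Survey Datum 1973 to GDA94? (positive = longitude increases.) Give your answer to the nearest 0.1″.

sin φ = -0.636400, cos φ = 0.771359, sin λ = 0.898219, cos λ = -0.439547.
East component: ΔE = −sin λ·ΔX + cos λ·ΔY = −(0.898219)(236) + (-0.439547)(-68) = -182.09 m.
1° of latitude spans 3600 × 30.92 = 111312 m; at latitude φ, 1° of longitude spans that × cos φ = 85861.5 m, so Δλ = -182.09 / 85861.5 × 3600 = -7.635″.

Δλ = -7.6″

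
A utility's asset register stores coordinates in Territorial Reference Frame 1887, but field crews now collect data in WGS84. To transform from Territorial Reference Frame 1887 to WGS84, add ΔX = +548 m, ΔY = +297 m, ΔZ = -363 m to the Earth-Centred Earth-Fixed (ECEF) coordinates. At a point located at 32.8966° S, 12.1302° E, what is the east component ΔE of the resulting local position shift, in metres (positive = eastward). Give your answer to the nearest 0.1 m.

ΔE = 175.2 m

The local east axis at (φ, λ) is (−sin λ, cos λ, 0), so ΔE = −sin(12.1302°)·548 + cos(12.1302°)·297 = 175.22 m.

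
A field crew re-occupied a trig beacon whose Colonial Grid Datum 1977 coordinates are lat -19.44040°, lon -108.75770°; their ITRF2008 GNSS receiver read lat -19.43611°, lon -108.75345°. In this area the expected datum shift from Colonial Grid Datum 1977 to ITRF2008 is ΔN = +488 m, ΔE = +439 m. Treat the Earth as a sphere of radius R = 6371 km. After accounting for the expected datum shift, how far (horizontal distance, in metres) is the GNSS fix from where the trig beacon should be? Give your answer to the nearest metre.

Observed coordinate differences: Δφ = +0.00429°, Δλ = +0.00425°.
Converting to metres (1° lat = 111195 m, cos φ = 0.942988): observed ΔN = 477.0 m, observed ΔE = 445.6 m.
Subtracting the expected shift leaves a residual of 477.0 − (488) = -11.0 m north and 445.6 − (439) = 6.6 m east.
Residual distance = √((-11.0)² + 6.6²) = 12.8 m.

13 m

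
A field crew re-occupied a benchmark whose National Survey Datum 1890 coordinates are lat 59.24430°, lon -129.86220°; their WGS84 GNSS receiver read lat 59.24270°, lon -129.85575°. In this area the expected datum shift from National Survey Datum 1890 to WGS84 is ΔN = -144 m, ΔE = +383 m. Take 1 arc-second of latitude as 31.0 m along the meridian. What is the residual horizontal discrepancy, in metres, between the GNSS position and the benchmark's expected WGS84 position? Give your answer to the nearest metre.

38 m

Observed coordinate differences: Δφ = -0.00160°, Δλ = +0.00645°.
Converting to metres (1° lat = 111600 m, cos φ = 0.511379): observed ΔN = -178.6 m, observed ΔE = 368.1 m.
Subtracting the expected shift leaves a residual of -178.6 − (-144) = -34.6 m north and 368.1 − (383) = -14.9 m east.
Residual distance = √((-34.6)² + (-14.9)²) = 37.6 m.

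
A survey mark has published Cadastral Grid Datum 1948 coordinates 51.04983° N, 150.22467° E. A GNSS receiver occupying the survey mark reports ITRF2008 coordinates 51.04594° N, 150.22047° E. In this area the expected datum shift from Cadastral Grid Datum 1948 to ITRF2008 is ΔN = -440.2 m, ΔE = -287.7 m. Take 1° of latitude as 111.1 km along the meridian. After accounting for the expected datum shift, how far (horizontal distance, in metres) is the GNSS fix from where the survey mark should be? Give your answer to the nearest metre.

Observed coordinate differences: Δφ = -0.00389°, Δλ = -0.00420°.
Converting to metres (1° lat = 111100 m, cos φ = 0.628644): observed ΔN = -432.2 m, observed ΔE = -293.3 m.
Subtracting the expected shift leaves a residual of -432.2 − (-440.2) = 8.0 m north and -293.3 − (-287.7) = -5.6 m east.
Residual distance = √(8.0² + (-5.6)²) = 9.8 m.

10 m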